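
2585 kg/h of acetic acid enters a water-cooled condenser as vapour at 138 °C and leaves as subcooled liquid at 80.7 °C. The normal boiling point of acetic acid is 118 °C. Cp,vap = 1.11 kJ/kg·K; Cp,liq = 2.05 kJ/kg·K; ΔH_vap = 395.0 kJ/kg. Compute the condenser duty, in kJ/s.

Q_c = 354 kJ/s

vapour 138→118 °C: -22.2 kJ/kg
condensation at 118 °C: -395 kJ/kg
liquid 118→80.7 °C: -76.465 kJ/kg
Δh = -22.2 + -395 + -76.465 = -493.66 kJ/kg
Q = ṁ·Δh = 2585 kg/h × -493.66 kJ/kg = -1.2761e+06 kJ/h
|Q| = 354.48 kW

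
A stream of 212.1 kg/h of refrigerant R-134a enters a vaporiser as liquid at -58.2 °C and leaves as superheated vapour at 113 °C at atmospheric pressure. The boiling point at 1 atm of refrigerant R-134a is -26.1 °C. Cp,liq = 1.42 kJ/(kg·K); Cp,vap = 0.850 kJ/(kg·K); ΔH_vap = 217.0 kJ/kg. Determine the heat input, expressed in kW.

liquid -58.2→-26.1 °C: 45.582 kJ/kg
vaporisation at -26.1 °C: 217 kJ/kg
vapour -26.1→113 °C: 118.23 kJ/kg
Δh = 45.582 + 217 + 118.23 = 380.82 kJ/kg
Q = ṁ·Δh = 212.1 kg/h × 380.82 kJ/kg = 80771 kJ/h
|Q| = 22.436 kW

Q = 22.4 kW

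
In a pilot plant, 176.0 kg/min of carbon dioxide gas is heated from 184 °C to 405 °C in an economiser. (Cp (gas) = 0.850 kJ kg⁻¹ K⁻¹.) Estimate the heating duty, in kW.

Q = ṁ·Cp·ΔT = 176.0 × 0.850 × (405 − 184) = 33062 kJ/min
Converting: 33062 / 60 s = 551.03 kW

Q = 551 kW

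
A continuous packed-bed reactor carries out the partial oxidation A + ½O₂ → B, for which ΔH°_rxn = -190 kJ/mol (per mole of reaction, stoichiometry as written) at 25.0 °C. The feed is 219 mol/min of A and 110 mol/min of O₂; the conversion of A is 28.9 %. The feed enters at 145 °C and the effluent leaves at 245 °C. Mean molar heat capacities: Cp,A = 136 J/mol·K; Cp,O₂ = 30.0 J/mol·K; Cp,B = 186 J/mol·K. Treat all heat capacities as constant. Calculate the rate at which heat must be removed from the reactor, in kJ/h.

Q_out = 494000 kJ/h

Extent of reaction ξ = 0.289 × 219 = 63.291 mol/min
Reaction term: ξ·ΔH°_rxn = 63.291 × -190 = -12025 kJ/min
Sensible, feed 145→25 °C: -3970.1 kJ/min
Outlet flows (mol/min): A 155.71, O₂ 78.355, B 63.291
Sensible, products 25→245 °C: 7765.8 kJ/min
Q = ΔH = -8229.5 kJ/min = -137.16 kW
Heat removed = 493770 kJ/h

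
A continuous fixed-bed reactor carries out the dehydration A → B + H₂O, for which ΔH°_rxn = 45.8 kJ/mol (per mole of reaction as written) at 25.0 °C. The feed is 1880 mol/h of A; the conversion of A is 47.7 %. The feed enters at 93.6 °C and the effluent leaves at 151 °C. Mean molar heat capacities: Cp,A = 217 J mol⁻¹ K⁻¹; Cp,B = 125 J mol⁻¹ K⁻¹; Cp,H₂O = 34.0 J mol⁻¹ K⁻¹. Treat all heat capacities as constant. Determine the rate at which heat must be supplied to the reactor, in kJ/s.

Q_in = 16.1 kJ/s

Extent of reaction ξ = 0.477 × 1880 = 896.76 mol/h
Reaction term: ξ·ΔH°_rxn = 896.76 × 45.8 = 41072 kJ/h
Sensible, feed 93.6→25 °C: -27986 kJ/h
Outlet flows (mol/h): A 983.24, B 896.76, H₂O 896.76
Sensible, products 25→151 °C: 44849 kJ/h
Q = ΔH = 57935 kJ/h = 16.093 kW
Heat supplied = 16.093 kJ/s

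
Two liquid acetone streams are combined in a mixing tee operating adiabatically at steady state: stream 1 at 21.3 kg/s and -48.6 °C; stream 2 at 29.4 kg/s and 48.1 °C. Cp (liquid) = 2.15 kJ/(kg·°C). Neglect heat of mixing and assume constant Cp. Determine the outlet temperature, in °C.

T_out = 7.47 °C

Energy balance with Q = 0: Σ ṁᵢCp,ᵢ(T_out − Tᵢ) = 0
T_out = Σ ṁᵢCp,ᵢTᵢ / Σ ṁᵢCp,ᵢ
      = 814.76 / 109 = 7.4746 °C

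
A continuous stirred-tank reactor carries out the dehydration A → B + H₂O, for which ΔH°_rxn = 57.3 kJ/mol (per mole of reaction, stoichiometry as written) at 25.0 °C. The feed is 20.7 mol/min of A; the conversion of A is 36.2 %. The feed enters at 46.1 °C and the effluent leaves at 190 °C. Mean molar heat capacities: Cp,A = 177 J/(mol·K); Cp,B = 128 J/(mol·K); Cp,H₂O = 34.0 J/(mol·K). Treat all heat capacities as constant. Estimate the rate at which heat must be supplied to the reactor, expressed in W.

Q_in = 15600 W

Extent of reaction ξ = 0.362 × 20.7 = 7.4934 mol/min
Reaction term: ξ·ΔH°_rxn = 7.4934 × 57.3 = 429.37 kJ/min
Sensible, feed 46.1→25 °C: -77.308 kJ/min
Outlet flows (mol/min): A 13.207, B 7.4934, H₂O 7.4934
Sensible, products 25→190 °C: 586 kJ/min
Q = ΔH = 938.06 kJ/min = 15.634 kW
Heat supplied = 15634 W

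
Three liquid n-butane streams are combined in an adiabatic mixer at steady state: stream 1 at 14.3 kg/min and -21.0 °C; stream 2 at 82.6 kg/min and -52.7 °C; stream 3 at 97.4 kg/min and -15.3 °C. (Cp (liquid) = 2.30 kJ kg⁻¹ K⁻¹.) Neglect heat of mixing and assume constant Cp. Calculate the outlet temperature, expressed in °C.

T_out = -31.6 °C

Energy balance with Q = 0: Σ ṁᵢCp,ᵢ(T_out − Tᵢ) = 0
Σ ṁᵢCp,ᵢTᵢ = 14.3×2.30×-21.0 + 82.6×2.30×-52.7 + 97.4×2.30×-15.3 = -14130
Σ ṁᵢCp,ᵢ = 14.3×2.30 + 82.6×2.30 + 97.4×2.30 = 446.89
T_out = -14130 / 446.89 = -31.619 °C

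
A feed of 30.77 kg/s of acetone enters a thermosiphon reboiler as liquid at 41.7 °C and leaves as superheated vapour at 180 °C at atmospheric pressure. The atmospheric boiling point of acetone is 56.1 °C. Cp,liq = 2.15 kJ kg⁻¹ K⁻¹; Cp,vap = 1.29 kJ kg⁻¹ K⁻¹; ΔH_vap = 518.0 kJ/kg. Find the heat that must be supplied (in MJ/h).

liquid 41.7→56.1 °C: 30.96 kJ/kg
vaporisation at 56.1 °C: 518 kJ/kg
vapour 56.1→180 °C: 159.83 kJ/kg
Δh = 30.96 + 518 + 159.83 = 708.79 kJ/kg
Q = ṁ·Δh = 30.77 kg/s × 708.79 kJ/kg = 21809 kJ/s
|Q| = 21809 kW = 78514 MJ/h

Q = 78500 MJ/h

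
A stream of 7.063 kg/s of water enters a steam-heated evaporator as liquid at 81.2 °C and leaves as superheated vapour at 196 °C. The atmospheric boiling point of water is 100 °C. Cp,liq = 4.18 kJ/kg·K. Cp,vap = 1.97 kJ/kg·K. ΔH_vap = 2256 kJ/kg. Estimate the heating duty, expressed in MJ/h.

liquid 81.2→100 °C: 78.584 kJ/kg
vaporisation at 100 °C: 2256 kJ/kg
vapour 100→196 °C: 189.12 kJ/kg
Δh = 78.584 + 2256 + 189.12 = 2523.7 kJ/kg
Q = ṁ·Δh = 7.063 kg/s × 2523.7 kJ/kg = 17825 kJ/s
|Q| = 17825 kW = 64170 MJ/h

Q = 64200 MJ/h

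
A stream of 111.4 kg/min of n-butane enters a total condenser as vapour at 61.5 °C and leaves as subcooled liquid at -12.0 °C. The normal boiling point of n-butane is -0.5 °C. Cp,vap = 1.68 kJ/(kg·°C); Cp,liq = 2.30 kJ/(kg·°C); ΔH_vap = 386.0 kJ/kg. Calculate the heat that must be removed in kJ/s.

Q_c = 959 kJ/s

vapour 61.5→-0.5 °C: -104.16 kJ/kg
condensation at -0.5 °C: -386 kJ/kg
liquid -0.5→-12.0 °C: -26.45 kJ/kg
Δh = -104.16 + -386 + -26.45 = -516.61 kJ/kg
Q = ṁ·Δh = 111.4 kg/min × -516.61 kJ/kg = -57550 kJ/min
|Q| = 959.17 kW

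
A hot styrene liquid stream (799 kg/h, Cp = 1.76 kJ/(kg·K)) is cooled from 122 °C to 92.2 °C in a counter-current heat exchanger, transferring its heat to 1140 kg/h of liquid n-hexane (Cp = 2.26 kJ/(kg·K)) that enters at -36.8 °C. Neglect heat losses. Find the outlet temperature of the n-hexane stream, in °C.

T_c,out = -20.5 °C

Heat released by hot stream: Q = 799 × 1.76 × (122 − 92.2) = 41906 kJ/h
Energy balance on cold side (adiabatic exchanger): Q = ṁ_c·Cp_c·(T_c,out − T_c,in)
T_c,out = -36.8 + 41906/(1140 × 2.26) = -20.535 °C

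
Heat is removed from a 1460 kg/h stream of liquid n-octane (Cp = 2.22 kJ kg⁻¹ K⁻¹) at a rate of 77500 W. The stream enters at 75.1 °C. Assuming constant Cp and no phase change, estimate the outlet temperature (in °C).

Q = 77500 W = 279000 kJ/h
ΔT = Q/(ṁ·Cp) = 279000/(1460×2.22) = 86.079 K
T_out = 75.1 − 86.079 = -10.979 °C

T_out = -11.0 °C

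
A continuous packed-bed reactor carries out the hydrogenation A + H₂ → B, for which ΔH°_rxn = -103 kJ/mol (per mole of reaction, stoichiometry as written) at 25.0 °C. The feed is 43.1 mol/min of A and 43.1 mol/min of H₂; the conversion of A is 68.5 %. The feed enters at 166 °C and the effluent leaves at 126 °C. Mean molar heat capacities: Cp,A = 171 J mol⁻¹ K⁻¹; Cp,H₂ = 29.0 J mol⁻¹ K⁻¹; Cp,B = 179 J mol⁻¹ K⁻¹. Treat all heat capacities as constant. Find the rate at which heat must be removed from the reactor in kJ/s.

Extent of reaction ξ = 0.685 × 43.1 = 29.524 mol/min
Reaction term: ξ·ΔH°_rxn = 29.524 × -103 = -3040.9 kJ/min
Sensible, feed 166→25 °C: -1215.4 kJ/min
Outlet flows (mol/min): A 13.576, H₂ 13.576, B 29.524
Sensible, products 25→126 °C: 808 kJ/min
Q = ΔH = -3448.3 kJ/min = -57.472 kW
Heat removed = 57.472 kJ/s

Q_out = 57.5 kJ/s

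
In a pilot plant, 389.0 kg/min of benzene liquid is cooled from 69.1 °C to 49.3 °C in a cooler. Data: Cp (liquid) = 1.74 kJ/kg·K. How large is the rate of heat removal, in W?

Q = ṁ·Cp·ΔT = 389.0 × 1.74 × (49.3 − 69.1) = -13402 kJ/min
Converting: 13402 / 60 s = 223.36 kW
Cooling duty = 223360 W

Q_c = 223000 W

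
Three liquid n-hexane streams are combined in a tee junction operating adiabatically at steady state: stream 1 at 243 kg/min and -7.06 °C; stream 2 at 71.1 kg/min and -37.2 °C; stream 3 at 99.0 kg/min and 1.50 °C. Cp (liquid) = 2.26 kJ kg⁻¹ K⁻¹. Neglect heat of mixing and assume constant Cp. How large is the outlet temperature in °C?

Adiabatic, steady state ⇒ Σ ṁᵢCp,ᵢ(T_out − Tᵢ) = 0
T_out = Σ ṁᵢCp,ᵢTᵢ / Σ ṁᵢCp,ᵢ
      = -9519.1 / 933.61 = -10.196 °C

T_out = -10.2 °C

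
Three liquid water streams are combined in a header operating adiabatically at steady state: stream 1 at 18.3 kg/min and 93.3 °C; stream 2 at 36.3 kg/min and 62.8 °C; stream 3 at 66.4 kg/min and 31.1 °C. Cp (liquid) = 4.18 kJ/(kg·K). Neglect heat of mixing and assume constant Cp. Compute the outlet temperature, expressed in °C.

T_out = 50.0 °C

Adiabatic, steady state ⇒ Σ ṁᵢCp,ᵢ(T_out − Tᵢ) = 0
Σ ṁᵢCp,ᵢTᵢ = 18.3×4.18×93.3 + 36.3×4.18×62.8 + 66.4×4.18×31.1 = 25298
Σ ṁᵢCp,ᵢ = 18.3×4.18 + 36.3×4.18 + 66.4×4.18 = 505.78
T_out = 25298 / 505.78 = 50.017 °C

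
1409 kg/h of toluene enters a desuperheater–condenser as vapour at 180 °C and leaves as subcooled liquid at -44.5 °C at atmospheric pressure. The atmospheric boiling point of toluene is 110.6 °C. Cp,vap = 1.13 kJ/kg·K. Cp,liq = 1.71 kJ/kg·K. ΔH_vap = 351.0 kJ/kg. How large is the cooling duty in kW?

vapour 180→110.6 °C: -78.422 kJ/kg
condensation at 110.6 °C: -351 kJ/kg
liquid 110.6→-44.5 °C: -265.22 kJ/kg
Δh = -78.422 + -351 + -265.22 = -694.64 kJ/kg
Q = ṁ·Δh = 1409 kg/h × -694.64 kJ/kg = -978750 kJ/h
|Q| = 271.88 kW

Q_c = 272 kW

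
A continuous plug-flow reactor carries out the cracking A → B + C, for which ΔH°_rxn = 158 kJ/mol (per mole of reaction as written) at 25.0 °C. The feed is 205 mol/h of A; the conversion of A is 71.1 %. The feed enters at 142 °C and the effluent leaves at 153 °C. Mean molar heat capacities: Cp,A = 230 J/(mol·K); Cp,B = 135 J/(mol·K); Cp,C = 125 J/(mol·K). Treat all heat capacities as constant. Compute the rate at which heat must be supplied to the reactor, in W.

Extent of reaction ξ = 0.711 × 205 = 145.75 mol/h
Reaction term: ξ·ΔH°_rxn = 145.75 × 158 = 23029 kJ/h
Sensible, feed 142→25 °C: -5516.6 kJ/h
Outlet flows (mol/h): A 59.245, B 145.75, C 145.75
Sensible, products 25→153 °C: 6594.9 kJ/h
Q = ΔH = 24108 kJ/h = 6.6966 kW
Heat supplied = 6696.6 W

Q_in = 6700 W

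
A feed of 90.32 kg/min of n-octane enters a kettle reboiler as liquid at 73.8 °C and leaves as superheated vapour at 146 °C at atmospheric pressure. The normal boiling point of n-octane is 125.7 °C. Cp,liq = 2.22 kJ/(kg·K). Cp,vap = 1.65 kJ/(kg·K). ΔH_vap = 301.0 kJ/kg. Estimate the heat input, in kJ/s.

Q = 677 kJ/s

liquid 73.8→125.7 °C: 115.22 kJ/kg
vaporisation at 125.7 °C: 301 kJ/kg
vapour 125.7→146 °C: 33.495 kJ/kg
Δh = 115.22 + 301 + 33.495 = 449.71 kJ/kg
Q = ṁ·Δh = 90.32 kg/min × 449.71 kJ/kg = 40618 kJ/min
|Q| = 676.97 kW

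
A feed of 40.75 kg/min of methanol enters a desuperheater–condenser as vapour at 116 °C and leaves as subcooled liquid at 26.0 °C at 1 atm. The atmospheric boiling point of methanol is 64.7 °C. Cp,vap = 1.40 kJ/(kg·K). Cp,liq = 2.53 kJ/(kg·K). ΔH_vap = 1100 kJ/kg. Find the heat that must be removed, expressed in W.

vapour 116→64.7 °C: -71.82 kJ/kg
condensation at 64.7 °C: -1100 kJ/kg
liquid 64.7→26.0 °C: -97.911 kJ/kg
Δh = -71.82 + -1100 + -97.911 = -1269.7 kJ/kg
Q = ṁ·Δh = 40.75 kg/min × -1269.7 kJ/kg = -51742 kJ/min
|Q| = 862.36 kW = 862360 W

Q_c = 862000 W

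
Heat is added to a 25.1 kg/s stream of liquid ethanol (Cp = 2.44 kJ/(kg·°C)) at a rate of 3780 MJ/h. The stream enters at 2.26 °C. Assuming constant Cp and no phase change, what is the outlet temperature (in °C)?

T_out = 19.4 °C

Q = 3780 MJ/h = 1050 kJ/s
ΔT = Q/(ṁ·Cp) = 1050/(25.1×2.44) = 17.145 K
T_out = 2.26 + 17.145 = 19.405 °C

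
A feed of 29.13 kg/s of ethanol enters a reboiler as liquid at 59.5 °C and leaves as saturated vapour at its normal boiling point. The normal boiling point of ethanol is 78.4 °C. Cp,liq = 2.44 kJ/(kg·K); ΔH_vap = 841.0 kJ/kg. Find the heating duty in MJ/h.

Q = 93000 MJ/h

liquid 59.5→78.4 °C: 46.116 kJ/kg
vaporisation at 78.4 °C: 841 kJ/kg
Δh = 46.116 + 841 = 887.12 kJ/kg
Q = ṁ·Δh = 29.13 kg/s × 887.12 kJ/kg = 25842 kJ/s
|Q| = 25842 kW = 93030 MJ/h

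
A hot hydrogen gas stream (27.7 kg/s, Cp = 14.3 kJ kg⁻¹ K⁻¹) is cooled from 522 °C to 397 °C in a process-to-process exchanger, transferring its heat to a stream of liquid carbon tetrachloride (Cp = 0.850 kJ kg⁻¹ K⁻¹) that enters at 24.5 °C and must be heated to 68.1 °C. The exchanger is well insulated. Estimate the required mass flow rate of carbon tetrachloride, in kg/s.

ṁ_c = 1340 kg/s

Heat released by hot stream: Q = 27.7 × 14.3 × (522 − 397) = 49514 kJ/s
Energy balance on cold side (adiabatic exchanger): Q = ṁ_c·Cp_c·(T_c,out − T_c,in)
ṁ_c = 49514 / [0.850 × (68.1 − 24.5)] = 1336 kg/s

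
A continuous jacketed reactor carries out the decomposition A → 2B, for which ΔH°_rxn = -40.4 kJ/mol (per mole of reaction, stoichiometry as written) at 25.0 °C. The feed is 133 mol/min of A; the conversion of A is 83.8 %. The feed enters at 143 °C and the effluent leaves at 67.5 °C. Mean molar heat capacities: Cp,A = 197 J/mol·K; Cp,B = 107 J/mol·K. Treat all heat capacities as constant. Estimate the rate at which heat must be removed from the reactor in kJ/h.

Extent of reaction ξ = 0.838 × 133 = 111.45 mol/min
Reaction term: ξ·ΔH°_rxn = 111.45 × -40.4 = -4502.7 kJ/min
Sensible, feed 143→25 °C: -3091.7 kJ/min
Outlet flows (mol/min): A 21.546, B 222.91
Sensible, products 25→67.5 °C: 1194.1 kJ/min
Q = ΔH = -6400.4 kJ/min = -106.67 kW
Heat removed = 384020 kJ/h

Q_out = 384000 kJ/h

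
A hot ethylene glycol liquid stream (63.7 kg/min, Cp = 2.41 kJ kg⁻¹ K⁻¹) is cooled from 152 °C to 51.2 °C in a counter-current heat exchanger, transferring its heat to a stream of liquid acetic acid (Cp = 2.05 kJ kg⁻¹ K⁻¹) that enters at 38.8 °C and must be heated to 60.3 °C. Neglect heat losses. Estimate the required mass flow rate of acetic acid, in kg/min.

Heat released by hot stream: Q = 63.7 × 2.41 × (152 − 51.2) = 15475 kJ/min
Energy balance on cold side (adiabatic exchanger): Q = ṁ_c·Cp_c·(T_c,out − T_c,in)
ṁ_c = 15475 / [2.05 × (60.3 − 38.8)] = 351.1 kg/min

ṁ_c = 351 kg/min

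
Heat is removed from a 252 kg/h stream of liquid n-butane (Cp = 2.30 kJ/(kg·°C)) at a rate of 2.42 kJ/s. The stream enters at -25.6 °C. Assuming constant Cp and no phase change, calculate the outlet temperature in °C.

T_out = -40.6 °C

Q = 2.42 kJ/s = 8712 kJ/h
ΔT = Q/(ṁ·Cp) = 8712/(252×2.30) = 15.031 K
T_out = -25.6 − 15.031 = -40.631 °C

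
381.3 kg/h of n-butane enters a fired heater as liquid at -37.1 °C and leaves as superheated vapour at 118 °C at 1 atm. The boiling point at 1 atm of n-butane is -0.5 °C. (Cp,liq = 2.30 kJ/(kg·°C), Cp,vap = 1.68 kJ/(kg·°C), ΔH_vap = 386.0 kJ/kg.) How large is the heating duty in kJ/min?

liquid -37.1→-0.5 °C: 84.18 kJ/kg
vaporisation at -0.5 °C: 386 kJ/kg
vapour -0.5→118 °C: 199.08 kJ/kg
Δh = 84.18 + 386 + 199.08 = 669.26 kJ/kg
Q = ṁ·Δh = 381.3 kg/h × 669.26 kJ/kg = 255190 kJ/h
|Q| = 70.886 kW = 4253.1 kJ/min

Q = 4250 kJ/min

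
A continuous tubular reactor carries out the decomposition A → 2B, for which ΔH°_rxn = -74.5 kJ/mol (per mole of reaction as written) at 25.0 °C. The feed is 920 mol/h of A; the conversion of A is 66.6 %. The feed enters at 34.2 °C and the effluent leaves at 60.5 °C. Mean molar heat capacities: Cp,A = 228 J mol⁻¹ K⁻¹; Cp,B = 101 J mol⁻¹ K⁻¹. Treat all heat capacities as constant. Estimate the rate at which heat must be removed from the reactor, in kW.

Q_out = 11.3 kW

Extent of reaction ξ = 0.666 × 920 = 612.72 mol/h
Reaction term: ξ·ΔH°_rxn = 612.72 × -74.5 = -45648 kJ/h
Sensible, feed 34.2→25 °C: -1929.8 kJ/h
Outlet flows (mol/h): A 307.28, B 1225.4
Sensible, products 25→60.5 °C: 6880.9 kJ/h
Q = ΔH = -40696 kJ/h = -11.305 kW
Heat removed = 11.305 kW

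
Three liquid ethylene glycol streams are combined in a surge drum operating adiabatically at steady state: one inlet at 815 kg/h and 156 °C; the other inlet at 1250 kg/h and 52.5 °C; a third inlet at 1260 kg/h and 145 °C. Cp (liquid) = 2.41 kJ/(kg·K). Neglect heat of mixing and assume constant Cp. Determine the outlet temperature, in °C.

T_out = 113 °C

Adiabatic, steady state ⇒ Σ ṁᵢCp,ᵢ(T_out − Tᵢ) = 0
T_out = Σ ṁᵢCp,ᵢTᵢ / Σ ṁᵢCp,ᵢ
      = 904870 / 8013.2 = 112.92 °C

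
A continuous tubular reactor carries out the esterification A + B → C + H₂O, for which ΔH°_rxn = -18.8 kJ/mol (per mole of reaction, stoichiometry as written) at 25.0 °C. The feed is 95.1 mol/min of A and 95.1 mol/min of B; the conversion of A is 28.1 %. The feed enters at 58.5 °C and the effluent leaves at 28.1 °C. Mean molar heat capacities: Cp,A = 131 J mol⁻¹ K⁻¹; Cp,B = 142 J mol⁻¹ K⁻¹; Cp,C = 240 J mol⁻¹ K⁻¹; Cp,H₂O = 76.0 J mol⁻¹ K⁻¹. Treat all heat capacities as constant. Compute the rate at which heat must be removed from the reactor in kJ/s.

Extent of reaction ξ = 0.281 × 95.1 = 26.723 mol/min
Reaction term: ξ·ΔH°_rxn = 26.723 × -18.8 = -502.39 kJ/min
Sensible, feed 58.5→25 °C: -869.74 kJ/min
Outlet flows (mol/min): A 68.377, B 68.377, C 26.723, H₂O 26.723
Sensible, products 25→28.1 °C: 84.045 kJ/min
Q = ΔH = -1288.1 kJ/min = -21.468 kW
Heat removed = 21.468 kJ/s

Q_out = 21.5 kJ/s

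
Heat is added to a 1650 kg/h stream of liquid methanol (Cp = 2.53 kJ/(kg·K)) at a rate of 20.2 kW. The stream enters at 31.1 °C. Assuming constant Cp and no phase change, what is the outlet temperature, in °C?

T_out = 48.5 °C

Q = 20.2 kW = 72720 kJ/h
ΔT = Q/(ṁ·Cp) = 72720/(1650×2.53) = 17.42 K
T_out = 31.1 + 17.42 = 48.52 °C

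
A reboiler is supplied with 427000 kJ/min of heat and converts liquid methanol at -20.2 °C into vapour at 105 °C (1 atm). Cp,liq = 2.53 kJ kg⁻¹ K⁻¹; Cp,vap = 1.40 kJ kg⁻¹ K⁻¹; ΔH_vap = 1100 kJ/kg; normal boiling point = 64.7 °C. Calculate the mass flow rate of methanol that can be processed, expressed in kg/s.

ṁ = 5.19 kg/s

Δh = 2.53×(64.7−-20.2) + 1100 + 1.40×(105−64.7) = 1371.2 kJ/kg
Q = 427000 kJ/min = 7116.7 kJ/s = 7116.7 kJ/s
ṁ = Q/Δh = 7116.7 / 1371.2 = 5.19 kg/s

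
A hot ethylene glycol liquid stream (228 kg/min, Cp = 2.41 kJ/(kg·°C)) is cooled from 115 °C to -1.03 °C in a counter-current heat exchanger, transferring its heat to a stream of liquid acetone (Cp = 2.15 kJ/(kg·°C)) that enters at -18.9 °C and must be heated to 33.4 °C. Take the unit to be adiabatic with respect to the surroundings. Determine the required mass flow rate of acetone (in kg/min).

ṁ_c = 567 kg/min

Heat released by hot stream: Q = 228 × 2.41 × (115 − -1.03) = 63756 kJ/min
Energy balance on cold side (adiabatic exchanger): Q = ṁ_c·Cp_c·(T_c,out − T_c,in)
ṁ_c = 63756 / [2.15 × (33.4 − -18.9)] = 567 kg/min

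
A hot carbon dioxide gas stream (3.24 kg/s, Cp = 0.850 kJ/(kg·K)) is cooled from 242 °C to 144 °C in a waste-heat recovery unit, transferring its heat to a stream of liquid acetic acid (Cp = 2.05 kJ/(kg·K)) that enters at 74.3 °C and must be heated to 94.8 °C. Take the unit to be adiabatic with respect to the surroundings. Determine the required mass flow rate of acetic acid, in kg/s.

ṁ_c = 6.42 kg/s

Heat released by hot stream: Q = 3.24 × 0.850 × (242 − 144) = 269.89 kJ/s
Energy balance on cold side (adiabatic exchanger): Q = ṁ_c·Cp_c·(T_c,out − T_c,in)
ṁ_c = 269.89 / [2.05 × (94.8 − 74.3)] = 6.4222 kg/s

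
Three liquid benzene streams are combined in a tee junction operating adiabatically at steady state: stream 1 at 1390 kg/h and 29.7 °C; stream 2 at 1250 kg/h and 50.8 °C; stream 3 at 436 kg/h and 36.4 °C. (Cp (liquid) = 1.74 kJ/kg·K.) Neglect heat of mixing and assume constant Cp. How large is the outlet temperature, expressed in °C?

T_out = 39.2 °C

Energy balance with Q = 0: Σ ṁᵢCp,ᵢ(T_out − Tᵢ) = 0
T_out = Σ ṁᵢCp,ᵢTᵢ / Σ ṁᵢCp,ᵢ
      = 209940 / 5352.2 = 39.224 °C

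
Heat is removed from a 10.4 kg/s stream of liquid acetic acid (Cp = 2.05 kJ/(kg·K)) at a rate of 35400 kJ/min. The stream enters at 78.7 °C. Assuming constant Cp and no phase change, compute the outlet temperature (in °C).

Q = 35400 kJ/min = 590 kJ/s
ΔT = Q/(ṁ·Cp) = 590/(10.4×2.05) = 27.674 K
T_out = 78.7 − 27.674 = 51.026 °C

T_out = 51.0 °C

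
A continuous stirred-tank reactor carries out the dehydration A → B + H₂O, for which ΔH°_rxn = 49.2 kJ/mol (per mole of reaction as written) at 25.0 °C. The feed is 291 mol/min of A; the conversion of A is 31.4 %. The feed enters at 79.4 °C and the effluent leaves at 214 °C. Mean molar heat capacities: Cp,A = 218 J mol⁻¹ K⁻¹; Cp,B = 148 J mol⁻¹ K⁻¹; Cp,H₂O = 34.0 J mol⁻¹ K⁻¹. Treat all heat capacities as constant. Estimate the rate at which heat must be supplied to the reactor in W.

Extent of reaction ξ = 0.314 × 291 = 91.374 mol/min
Reaction term: ξ·ΔH°_rxn = 91.374 × 49.2 = 4495.6 kJ/min
Sensible, feed 79.4→25 °C: -3451 kJ/min
Outlet flows (mol/min): A 199.63, B 91.374, H₂O 91.374
Sensible, products 25→214 °C: 11368 kJ/min
Q = ΔH = 12413 kJ/min = 206.88 kW
Heat supplied = 206880 W

Q_in = 207000 W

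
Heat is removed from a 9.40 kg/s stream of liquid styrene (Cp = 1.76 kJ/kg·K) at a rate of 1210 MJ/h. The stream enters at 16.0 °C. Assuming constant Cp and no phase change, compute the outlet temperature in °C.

Q = 1210 MJ/h = 336.11 kJ/s
ΔT = Q/(ṁ·Cp) = 336.11/(9.40×1.76) = 20.316 K
T_out = 16.0 − 20.316 = -4.3162 °C

T_out = -4.32 °C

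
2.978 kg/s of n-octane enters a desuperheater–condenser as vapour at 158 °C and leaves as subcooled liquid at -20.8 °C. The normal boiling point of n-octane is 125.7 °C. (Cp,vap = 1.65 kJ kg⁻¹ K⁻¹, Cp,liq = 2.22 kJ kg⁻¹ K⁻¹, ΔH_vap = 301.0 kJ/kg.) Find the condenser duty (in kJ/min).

vapour 158→125.7 °C: -53.295 kJ/kg
condensation at 125.7 °C: -301 kJ/kg
liquid 125.7→-20.8 °C: -325.23 kJ/kg
Δh = -53.295 + -301 + -325.23 = -679.52 kJ/kg
Q = ṁ·Δh = 2.978 kg/s × -679.52 kJ/kg = -2023.6 kJ/s
|Q| = 2023.6 kW = 121420 kJ/min

Q_c = 121000 kJ/min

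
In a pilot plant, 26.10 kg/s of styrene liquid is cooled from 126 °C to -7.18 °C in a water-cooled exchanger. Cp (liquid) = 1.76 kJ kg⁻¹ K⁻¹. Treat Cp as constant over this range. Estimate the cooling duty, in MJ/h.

Q_c = 22000 MJ/h

Q = ṁ·Cp·ΔT = 26.10 × 1.76 × (-7.18 − 126) = -6117.8 kJ/s
Cooling duty = 22024 MJ/h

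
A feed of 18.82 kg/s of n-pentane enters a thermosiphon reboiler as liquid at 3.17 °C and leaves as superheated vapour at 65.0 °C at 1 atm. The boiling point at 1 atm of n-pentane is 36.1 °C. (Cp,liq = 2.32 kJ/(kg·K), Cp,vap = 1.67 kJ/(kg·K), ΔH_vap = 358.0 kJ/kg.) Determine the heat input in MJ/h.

Q = 32700 MJ/h

liquid 3.17→36.1 °C: 76.398 kJ/kg
vaporisation at 36.1 °C: 358 kJ/kg
vapour 36.1→65.0 °C: 48.263 kJ/kg
Δh = 76.398 + 358 + 48.263 = 482.66 kJ/kg
Q = ṁ·Δh = 18.82 kg/s × 482.66 kJ/kg = 9083.7 kJ/s
|Q| = 9083.7 kW = 32701 MJ/h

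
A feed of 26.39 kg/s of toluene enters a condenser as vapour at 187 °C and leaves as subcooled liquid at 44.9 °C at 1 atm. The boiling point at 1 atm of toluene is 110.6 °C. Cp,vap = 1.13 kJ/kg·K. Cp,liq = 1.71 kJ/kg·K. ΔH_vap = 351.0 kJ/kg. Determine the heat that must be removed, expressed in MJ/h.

Q_c = 52200 MJ/h

vapour 187→110.6 °C: -86.332 kJ/kg
condensation at 110.6 °C: -351 kJ/kg
liquid 110.6→44.9 °C: -112.35 kJ/kg
Δh = -86.332 + -351 + -112.35 = -549.68 kJ/kg
Q = ṁ·Δh = 26.39 kg/s × -549.68 kJ/kg = -14506 kJ/s
|Q| = 14506 kW = 52222 MJ/h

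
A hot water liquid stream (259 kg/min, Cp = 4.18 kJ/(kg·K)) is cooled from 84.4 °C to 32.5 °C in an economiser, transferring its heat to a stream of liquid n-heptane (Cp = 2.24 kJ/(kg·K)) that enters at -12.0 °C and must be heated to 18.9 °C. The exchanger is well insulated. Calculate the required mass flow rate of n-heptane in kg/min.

ṁ_c = 812 kg/min

Heat released by hot stream: Q = 259 × 4.18 × (84.4 − 32.5) = 56188 kJ/min
Energy balance on cold side (adiabatic exchanger): Q = ṁ_c·Cp_c·(T_c,out − T_c,in)
ṁ_c = 56188 / [2.24 × (18.9 − -12.0)] = 811.78 kg/min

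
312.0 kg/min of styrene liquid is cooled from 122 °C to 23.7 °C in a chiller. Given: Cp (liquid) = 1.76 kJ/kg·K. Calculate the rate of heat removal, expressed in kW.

Q = ṁ·Cp·ΔT = 312.0 × 1.76 × (23.7 − 122) = -53978 kJ/min
Converting: 53978 / 60 s = 899.64 kW

Q_c = 900 kW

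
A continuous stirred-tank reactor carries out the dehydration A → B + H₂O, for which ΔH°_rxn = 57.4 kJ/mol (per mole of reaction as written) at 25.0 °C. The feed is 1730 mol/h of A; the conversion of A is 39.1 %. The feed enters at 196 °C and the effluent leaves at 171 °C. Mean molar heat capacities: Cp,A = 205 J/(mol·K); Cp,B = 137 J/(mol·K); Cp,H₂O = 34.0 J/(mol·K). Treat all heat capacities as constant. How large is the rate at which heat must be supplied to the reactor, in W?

Q_in = 7390 W

Extent of reaction ξ = 0.391 × 1730 = 676.43 mol/h
Reaction term: ξ·ΔH°_rxn = 676.43 × 57.4 = 38827 kJ/h
Sensible, feed 196→25 °C: -60645 kJ/h
Outlet flows (mol/h): A 1053.6, B 676.43, H₂O 676.43
Sensible, products 25→171 °C: 48421 kJ/h
Q = ΔH = 26603 kJ/h = 7.3897 kW
Heat supplied = 7389.7 W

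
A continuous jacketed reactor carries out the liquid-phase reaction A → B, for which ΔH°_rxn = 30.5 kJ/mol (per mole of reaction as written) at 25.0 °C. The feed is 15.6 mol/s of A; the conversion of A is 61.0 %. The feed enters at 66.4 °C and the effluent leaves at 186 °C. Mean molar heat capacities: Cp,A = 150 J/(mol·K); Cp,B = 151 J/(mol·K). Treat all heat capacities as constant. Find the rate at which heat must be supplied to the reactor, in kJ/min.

Q_in = 34300 kJ/min

Extent of reaction ξ = 0.610 × 15.6 = 9.516 mol/s
Reaction term: ξ·ΔH°_rxn = 9.516 × 30.5 = 290.24 kJ/s
Sensible, feed 66.4→25 °C: -96.876 kJ/s
Outlet flows (mol/s): A 6.084, B 9.516
Sensible, products 25→186 °C: 378.27 kJ/s
Q = ΔH = 571.63 kJ/s = 571.63 kW
Heat supplied = 34298 kJ/min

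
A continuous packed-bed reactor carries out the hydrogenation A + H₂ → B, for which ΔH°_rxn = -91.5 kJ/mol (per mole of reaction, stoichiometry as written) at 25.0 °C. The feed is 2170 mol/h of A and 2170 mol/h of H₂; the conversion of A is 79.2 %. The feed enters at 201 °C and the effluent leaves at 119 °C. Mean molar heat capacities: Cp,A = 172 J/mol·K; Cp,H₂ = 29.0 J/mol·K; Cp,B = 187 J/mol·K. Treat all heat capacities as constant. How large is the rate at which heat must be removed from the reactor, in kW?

Q_out = 54.2 kW

Extent of reaction ξ = 0.792 × 2170 = 1718.6 mol/h
Reaction term: ξ·ΔH°_rxn = 1718.6 × -91.5 = -157260 kJ/h
Sensible, feed 201→25 °C: -76766 kJ/h
Outlet flows (mol/h): A 451.36, H₂ 451.36, B 1718.6
Sensible, products 25→119 °C: 38738 kJ/h
Q = ΔH = -195280 kJ/h = -54.245 kW
Heat removed = 54.245 kW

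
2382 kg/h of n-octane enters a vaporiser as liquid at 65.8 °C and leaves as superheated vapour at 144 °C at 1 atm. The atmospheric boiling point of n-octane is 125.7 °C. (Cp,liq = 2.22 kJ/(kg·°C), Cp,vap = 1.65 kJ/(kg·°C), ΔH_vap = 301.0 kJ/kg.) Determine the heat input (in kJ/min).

Q = 18400 kJ/min

liquid 65.8→125.7 °C: 132.98 kJ/kg
vaporisation at 125.7 °C: 301 kJ/kg
vapour 125.7→144 °C: 30.195 kJ/kg
Δh = 132.98 + 301 + 30.195 = 464.17 kJ/kg
Q = ṁ·Δh = 2382 kg/h × 464.17 kJ/kg = 1.1057e+06 kJ/h
|Q| = 307.13 kW = 18428 kJ/min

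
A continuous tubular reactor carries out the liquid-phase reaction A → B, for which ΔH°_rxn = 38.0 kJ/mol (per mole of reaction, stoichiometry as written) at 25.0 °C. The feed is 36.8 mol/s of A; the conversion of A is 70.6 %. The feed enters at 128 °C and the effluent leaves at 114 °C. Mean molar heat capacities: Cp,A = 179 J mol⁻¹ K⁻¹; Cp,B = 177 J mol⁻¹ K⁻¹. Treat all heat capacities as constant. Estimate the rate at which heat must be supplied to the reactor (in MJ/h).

Extent of reaction ξ = 0.706 × 36.8 = 25.981 mol/s
Reaction term: ξ·ΔH°_rxn = 25.981 × 38.0 = 987.27 kJ/s
Sensible, feed 128→25 °C: -678.48 kJ/s
Outlet flows (mol/s): A 10.819, B 25.981
Sensible, products 25→114 °C: 581.64 kJ/s
Q = ΔH = 890.43 kJ/s = 890.43 kW
Heat supplied = 3205.5 MJ/h

Q_in = 3210 MJ/h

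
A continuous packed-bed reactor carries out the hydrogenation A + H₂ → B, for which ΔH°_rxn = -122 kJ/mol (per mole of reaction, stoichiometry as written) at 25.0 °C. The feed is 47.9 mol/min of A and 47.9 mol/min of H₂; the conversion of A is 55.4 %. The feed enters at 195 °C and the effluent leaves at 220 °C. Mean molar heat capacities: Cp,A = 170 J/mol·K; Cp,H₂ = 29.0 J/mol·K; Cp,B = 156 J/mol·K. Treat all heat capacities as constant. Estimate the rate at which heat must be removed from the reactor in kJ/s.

Extent of reaction ξ = 0.554 × 47.9 = 26.537 mol/min
Reaction term: ξ·ΔH°_rxn = 26.537 × -122 = -3237.5 kJ/min
Sensible, feed 195→25 °C: -1620.5 kJ/min
Outlet flows (mol/min): A 21.363, H₂ 21.363, B 26.537
Sensible, products 25→220 °C: 1636.3 kJ/min
Q = ΔH = -3221.7 kJ/min = -53.695 kW
Heat removed = 53.695 kJ/s

Q_out = 53.7 kJ/s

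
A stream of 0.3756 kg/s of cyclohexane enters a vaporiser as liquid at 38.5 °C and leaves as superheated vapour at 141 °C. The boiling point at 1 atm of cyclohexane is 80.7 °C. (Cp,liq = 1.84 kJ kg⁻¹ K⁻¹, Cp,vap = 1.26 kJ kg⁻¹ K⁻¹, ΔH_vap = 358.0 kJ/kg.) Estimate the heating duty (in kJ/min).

liquid 38.5→80.7 °C: 77.648 kJ/kg
vaporisation at 80.7 °C: 358 kJ/kg
vapour 80.7→141 °C: 75.978 kJ/kg
Δh = 77.648 + 358 + 75.978 = 511.63 kJ/kg
Q = ṁ·Δh = 0.3756 kg/s × 511.63 kJ/kg = 192.17 kJ/s
|Q| = 192.17 kW = 11530 kJ/min

Q = 11500 kJ/min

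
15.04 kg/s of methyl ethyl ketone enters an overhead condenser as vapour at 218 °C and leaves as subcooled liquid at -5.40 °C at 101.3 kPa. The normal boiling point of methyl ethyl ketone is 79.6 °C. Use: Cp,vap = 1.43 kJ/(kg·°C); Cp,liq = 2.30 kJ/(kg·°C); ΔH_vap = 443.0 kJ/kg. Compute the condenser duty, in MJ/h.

vapour 218→79.6 °C: -197.91 kJ/kg
condensation at 79.6 °C: -443 kJ/kg
liquid 79.6→-5.40 °C: -195.5 kJ/kg
Δh = -197.91 + -443 + -195.5 = -836.41 kJ/kg
Q = ṁ·Δh = 15.04 kg/s × -836.41 kJ/kg = -12580 kJ/s
|Q| = 12580 kW = 45287 MJ/h

Q_c = 45300 MJ/h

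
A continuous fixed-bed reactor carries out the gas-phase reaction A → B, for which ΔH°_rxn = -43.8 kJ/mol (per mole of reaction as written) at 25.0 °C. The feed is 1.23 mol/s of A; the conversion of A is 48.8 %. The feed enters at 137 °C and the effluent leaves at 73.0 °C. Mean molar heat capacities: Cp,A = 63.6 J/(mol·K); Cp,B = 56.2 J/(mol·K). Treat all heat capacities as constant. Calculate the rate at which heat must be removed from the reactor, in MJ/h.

Q_out = 113 MJ/h

Extent of reaction ξ = 0.488 × 1.23 = 0.60024 mol/s
Reaction term: ξ·ΔH°_rxn = 0.60024 × -43.8 = -26.291 kJ/s
Sensible, feed 137→25 °C: -8.7615 kJ/s
Outlet flows (mol/s): A 0.62976, B 0.60024
Sensible, products 25→73.0 °C: 3.5417 kJ/s
Q = ΔH = -31.51 kJ/s = -31.51 kW
Heat removed = 113.44 MJ/h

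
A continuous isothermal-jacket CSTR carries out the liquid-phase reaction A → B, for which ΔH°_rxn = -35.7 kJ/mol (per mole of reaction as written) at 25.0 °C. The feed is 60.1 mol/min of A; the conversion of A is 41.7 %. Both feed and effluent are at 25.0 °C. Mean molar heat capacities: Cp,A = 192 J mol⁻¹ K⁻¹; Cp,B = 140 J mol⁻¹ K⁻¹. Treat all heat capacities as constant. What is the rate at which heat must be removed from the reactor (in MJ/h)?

Extent of reaction ξ = 0.417 × 60.1 = 25.062 mol/min
Reaction term: ξ·ΔH°_rxn = 25.062 × -35.7 = -894.7 kJ/min
Q = ΔH = -894.7 kJ/min = -14.912 kW
Heat removed = 53.682 MJ/h

Q_out = 53.7 MJ/h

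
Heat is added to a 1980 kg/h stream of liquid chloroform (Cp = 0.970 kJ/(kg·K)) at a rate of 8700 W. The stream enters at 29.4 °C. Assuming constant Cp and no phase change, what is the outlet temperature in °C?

T_out = 45.7 °C

Q = 8700 W = 31320 kJ/h
ΔT = Q/(ṁ·Cp) = 31320/(1980×0.970) = 16.307 K
T_out = 29.4 + 16.307 = 45.707 °C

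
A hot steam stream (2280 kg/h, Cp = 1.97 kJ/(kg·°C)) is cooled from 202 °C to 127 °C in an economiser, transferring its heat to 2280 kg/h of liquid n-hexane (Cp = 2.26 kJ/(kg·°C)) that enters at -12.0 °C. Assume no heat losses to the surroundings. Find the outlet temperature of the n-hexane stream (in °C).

T_c,out = 53.4 °C

Heat released by hot stream: Q = 2280 × 1.97 × (202 − 127) = 336870 kJ/h
Energy balance on cold side (adiabatic exchanger): Q = ṁ_c·Cp_c·(T_c,out − T_c,in)
T_c,out = -12.0 + 336870/(2280 × 2.26) = 53.376 °C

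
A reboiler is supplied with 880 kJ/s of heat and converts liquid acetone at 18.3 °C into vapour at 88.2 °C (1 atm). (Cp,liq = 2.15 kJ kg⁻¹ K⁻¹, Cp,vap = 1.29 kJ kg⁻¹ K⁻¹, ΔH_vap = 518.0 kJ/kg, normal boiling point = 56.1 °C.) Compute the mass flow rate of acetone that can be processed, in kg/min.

Δh = 2.15×(56.1−18.3) + 518.0 + 1.29×(88.2−56.1) = 640.68 kJ/kg
Q = 880 kJ/s = 880 kJ/s = 52800 kJ/min
ṁ = Q/Δh = 52800 / 640.68 = 82.413 kg/min

ṁ = 82.4 kg/min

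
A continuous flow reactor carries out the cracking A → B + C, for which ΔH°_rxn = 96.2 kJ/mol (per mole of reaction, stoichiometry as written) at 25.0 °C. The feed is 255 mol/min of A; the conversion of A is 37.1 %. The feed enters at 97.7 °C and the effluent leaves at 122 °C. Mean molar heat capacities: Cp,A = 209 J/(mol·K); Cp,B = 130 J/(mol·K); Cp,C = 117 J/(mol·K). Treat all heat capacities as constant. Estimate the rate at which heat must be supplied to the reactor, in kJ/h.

Q_in = 645000 kJ/h

Extent of reaction ξ = 0.371 × 255 = 94.605 mol/min
Reaction term: ξ·ΔH°_rxn = 94.605 × 96.2 = 9101 kJ/min
Sensible, feed 97.7→25 °C: -3874.5 kJ/min
Outlet flows (mol/min): A 160.39, B 94.605, C 94.605
Sensible, products 25→122 °C: 5518.3 kJ/min
Q = ΔH = 10745 kJ/min = 179.08 kW
Heat supplied = 644690 kJ/h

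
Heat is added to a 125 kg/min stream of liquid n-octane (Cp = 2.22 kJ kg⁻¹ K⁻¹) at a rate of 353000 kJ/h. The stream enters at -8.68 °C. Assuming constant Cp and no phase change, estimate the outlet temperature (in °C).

Q = 353000 kJ/h = 5883.3 kJ/min
ΔT = Q/(ṁ·Cp) = 5883.3/(125×2.22) = 21.201 K
T_out = -8.68 + 21.201 = 12.521 °C

T_out = 12.5 °C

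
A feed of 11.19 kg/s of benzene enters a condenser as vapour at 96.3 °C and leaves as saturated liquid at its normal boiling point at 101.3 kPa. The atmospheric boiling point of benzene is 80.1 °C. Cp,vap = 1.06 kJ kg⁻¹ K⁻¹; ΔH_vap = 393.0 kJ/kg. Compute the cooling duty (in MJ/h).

Q_c = 16500 MJ/h

vapour 96.3→80.1 °C: -17.172 kJ/kg
condensation at 80.1 °C: -393 kJ/kg
Δh = -17.172 + -393 = -410.17 kJ/kg
Q = ṁ·Δh = 11.19 kg/s × -410.17 kJ/kg = -4589.8 kJ/s
|Q| = 4589.8 kW = 16523 MJ/h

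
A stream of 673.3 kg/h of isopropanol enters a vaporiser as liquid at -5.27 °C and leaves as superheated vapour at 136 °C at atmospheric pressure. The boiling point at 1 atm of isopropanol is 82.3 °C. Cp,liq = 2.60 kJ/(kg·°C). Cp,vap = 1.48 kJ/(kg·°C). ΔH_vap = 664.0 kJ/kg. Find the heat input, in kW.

liquid -5.27→82.3 °C: 227.68 kJ/kg
vaporisation at 82.3 °C: 664 kJ/kg
vapour 82.3→136 °C: 79.476 kJ/kg
Δh = 227.68 + 664 + 79.476 = 971.16 kJ/kg
Q = ṁ·Δh = 673.3 kg/h × 971.16 kJ/kg = 653880 kJ/h
|Q| = 181.63 kW

Q = 182 kW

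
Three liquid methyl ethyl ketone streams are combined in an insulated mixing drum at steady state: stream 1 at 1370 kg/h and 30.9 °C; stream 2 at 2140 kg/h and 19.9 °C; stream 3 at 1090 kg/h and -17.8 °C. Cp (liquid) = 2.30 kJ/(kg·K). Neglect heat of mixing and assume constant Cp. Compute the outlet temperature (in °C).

T_out = 14.2 °C

No heat crosses the boundary, so H_out = H_in.
Σ ṁᵢCp,ᵢTᵢ = 1370×2.30×30.9 + 2140×2.30×19.9 + 1090×2.30×-17.8 = 150690
Σ ṁᵢCp,ᵢ = 1370×2.30 + 2140×2.30 + 1090×2.30 = 10580
T_out = 150690 / 10580 = 14.243 °C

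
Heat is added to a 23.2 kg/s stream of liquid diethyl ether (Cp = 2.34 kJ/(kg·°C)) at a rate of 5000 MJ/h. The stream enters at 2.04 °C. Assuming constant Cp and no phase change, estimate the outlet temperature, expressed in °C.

Q = 5000 MJ/h = 1388.9 kJ/s
ΔT = Q/(ṁ·Cp) = 1388.9/(23.2×2.34) = 25.584 K
T_out = 2.04 + 25.584 = 27.624 °C

T_out = 27.6 °C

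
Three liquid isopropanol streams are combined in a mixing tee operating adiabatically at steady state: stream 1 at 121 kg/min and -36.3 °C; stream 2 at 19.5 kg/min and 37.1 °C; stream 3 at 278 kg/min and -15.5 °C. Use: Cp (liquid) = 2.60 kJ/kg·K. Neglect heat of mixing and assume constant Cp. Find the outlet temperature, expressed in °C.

T_out = -19.1 °C

Adiabatic, steady state ⇒ Σ ṁᵢCp,ᵢ(T_out − Tᵢ) = 0
T_out = Σ ṁᵢCp,ᵢTᵢ / Σ ṁᵢCp,ᵢ
      = -20742 / 1088.1 = -19.063 °C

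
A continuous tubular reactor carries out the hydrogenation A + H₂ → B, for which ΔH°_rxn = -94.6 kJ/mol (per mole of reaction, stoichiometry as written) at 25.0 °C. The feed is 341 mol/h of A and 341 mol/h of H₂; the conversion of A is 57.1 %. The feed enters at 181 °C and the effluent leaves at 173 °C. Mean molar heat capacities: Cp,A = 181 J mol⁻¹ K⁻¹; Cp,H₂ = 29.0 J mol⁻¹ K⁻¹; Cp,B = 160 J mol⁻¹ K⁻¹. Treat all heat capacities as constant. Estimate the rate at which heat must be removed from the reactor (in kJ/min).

Q_out = 341 kJ/min

Extent of reaction ξ = 0.571 × 341 = 194.71 mol/h
Reaction term: ξ·ΔH°_rxn = 194.71 × -94.6 = -18420 kJ/h
Sensible, feed 181→25 °C: -11171 kJ/h
Outlet flows (mol/h): A 146.29, H₂ 146.29, B 194.71
Sensible, products 25→173 °C: 9157.4 kJ/h
Q = ΔH = -20433 kJ/h = -5.6759 kW
Heat removed = 340.56 kJ/min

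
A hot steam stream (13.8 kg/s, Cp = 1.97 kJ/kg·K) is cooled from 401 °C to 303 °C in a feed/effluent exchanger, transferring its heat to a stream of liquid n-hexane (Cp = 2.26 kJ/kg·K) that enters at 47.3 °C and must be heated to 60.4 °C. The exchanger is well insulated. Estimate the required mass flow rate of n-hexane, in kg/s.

Heat released by hot stream: Q = 13.8 × 1.97 × (401 − 303) = 2664.2 kJ/s
Energy balance on cold side (adiabatic exchanger): Q = ṁ_c·Cp_c·(T_c,out − T_c,in)
ṁ_c = 2664.2 / [2.26 × (60.4 − 47.3)] = 89.989 kg/s

ṁ_c = 90.0 kg/s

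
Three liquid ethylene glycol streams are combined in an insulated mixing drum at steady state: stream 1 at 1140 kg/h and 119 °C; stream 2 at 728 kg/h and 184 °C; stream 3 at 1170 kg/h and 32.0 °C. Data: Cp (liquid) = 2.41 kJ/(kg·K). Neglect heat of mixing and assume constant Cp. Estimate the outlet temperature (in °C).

T_out = 101 °C

Energy balance with Q = 0: Σ ṁᵢCp,ᵢ(T_out − Tᵢ) = 0
T_out = Σ ṁᵢCp,ᵢTᵢ / Σ ṁᵢCp,ᵢ
      = 740000 / 7321.6 = 101.07 °C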